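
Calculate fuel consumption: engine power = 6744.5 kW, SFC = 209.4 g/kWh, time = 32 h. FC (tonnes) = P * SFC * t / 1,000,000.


Formula: FC (tonnes) = P * SFC * t / 1,000,000
Step 1 — P * SFC * t = 6744.5 * 209.4 * 32 = 45193545.6 g
Step 2 — FC (tonnes) = 45193545.6 / 1,000,000 ≈ 45.194 tonnes (5 s.f.)

45.194 tonnes


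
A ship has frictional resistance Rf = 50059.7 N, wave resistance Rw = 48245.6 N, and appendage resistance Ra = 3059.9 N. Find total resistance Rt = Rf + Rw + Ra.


Formula: Rt = Rf + Rw + Ra
Substituting: Rt = 50059.7 + 48245.6 + 3059.9
Result: Rt = 101365.2 N

101365.2 N


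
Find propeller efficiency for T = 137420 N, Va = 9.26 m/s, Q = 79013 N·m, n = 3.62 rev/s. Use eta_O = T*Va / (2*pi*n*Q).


Formula: eta = T * Va / (2 * pi * n * Q)
Step 1 — numerator = T * Va = 137420 * 9.26 = 1272509.2
Step 2 — 2 * pi * n = 2 * pi * 3.62 = 22.745131
Step 3 — denominator = 22.745131 * 79013 = 1797161.04
Step 4 — eta = 1272509.2 / 1797161.04 ≈ 0.70807 (5 s.f.)

0.70807


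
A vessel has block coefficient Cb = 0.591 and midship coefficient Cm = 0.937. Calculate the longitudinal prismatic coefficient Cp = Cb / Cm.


Formula: Cp = Cb / Cm
Substituting: Cp = 0.591 / 0.937
Result: Cp ≈ 0.63074 (5 s.f.)

0.63074


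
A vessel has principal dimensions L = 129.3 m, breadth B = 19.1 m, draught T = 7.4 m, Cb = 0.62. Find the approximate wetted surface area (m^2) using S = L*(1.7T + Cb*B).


Formula: S = 1.7*L*T + V/T with V = Cb*L*B*T, i.e. S = L * (1.7*T + Cb*B)
Step 1 — 1.7*T = 1.7 * 7.4 = 12.58 m
Step 2 — Cb*B = 0.62 * 19.1 = 11.842 m
Step 3 — 1.7*T + Cb*B = 12.58 + 11.842 = 24.422 m
Step 4 — S = 129.3 * 24.422 ≈ 3157.8 m^2 (5 s.f.)

3157.8 m^2


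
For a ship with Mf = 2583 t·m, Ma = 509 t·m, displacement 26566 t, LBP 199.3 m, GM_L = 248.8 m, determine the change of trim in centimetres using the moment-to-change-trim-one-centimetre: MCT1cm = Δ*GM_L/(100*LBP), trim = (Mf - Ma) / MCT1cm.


Formula: net trimming moment = Mf - Ma; MCT1cm = Δ*GM_L/(100*LBP); trim = net moment / MCT1cm
Step 1 — net trimming moment = 2583 - 509 = 2074 t·m
Step 2 — MCT1cm = 26566 * 248.8 / (100 * 199.3) = 331.6418 t·m/cm
Step 3 — trim = 2074 / 331.6418 ≈ 6.2537 cm (5 s.f.)

6.2537 cm


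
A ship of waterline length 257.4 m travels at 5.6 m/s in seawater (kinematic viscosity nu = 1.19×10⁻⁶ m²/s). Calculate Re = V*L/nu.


Formula: Re = V * L / nu
Step 1 — V * L = 5.6 * 257.4 = 1441.44 m^2/s
Step 2 — Re = 1441.44 / 1.19e-6 = 1.21e+09

1.21e+09


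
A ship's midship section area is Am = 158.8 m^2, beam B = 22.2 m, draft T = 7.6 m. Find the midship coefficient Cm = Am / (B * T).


Formula: Cm = Am / (B * T)
Step 1 — B * T = 22.2 * 7.6 = 168.72 m^2
Step 2 — Cm = 158.8 / 168.72 ≈ 0.94120 (5 s.f.)

0.94120


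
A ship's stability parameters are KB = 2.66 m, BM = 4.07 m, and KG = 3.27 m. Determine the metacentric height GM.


Formula: GM = KB + BM - KG
Step 1 — KM = KB + BM = 2.66 + 4.07 = 6.73 m
Step 2 — GM = KM - KG = 6.73 - 3.27 = 3.46 m

3.46 m


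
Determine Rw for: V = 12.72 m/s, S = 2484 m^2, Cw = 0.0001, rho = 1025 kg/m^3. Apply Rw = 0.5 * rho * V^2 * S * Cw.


Formula: Rw = 0.5 * rho * V^2 * S * Cw
Step 1 — V^2 = 12.72^2 = 161.7984
Step 2 — 0.5 * rho * V^2 = 0.5 * 1025 * 161.7984 = 82921.68
Step 3 — Rw = 82921.68 * 2484 * 0.0001 ≈ 20598 N (5 s.f.)

20598 N


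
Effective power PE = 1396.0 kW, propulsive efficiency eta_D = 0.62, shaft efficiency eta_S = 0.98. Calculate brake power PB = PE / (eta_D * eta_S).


Formula: PB = PE / (eta_D * eta_S)
Step 1 — combined efficiency = eta_D * eta_S = 0.62 * 0.98 = 0.6076
Step 2 — PB = 1396.0 / 0.6076 ≈ 2297.6 kW (5 s.f.)

2297.6 kW


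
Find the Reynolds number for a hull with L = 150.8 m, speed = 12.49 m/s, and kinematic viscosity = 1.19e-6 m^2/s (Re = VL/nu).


Formula: Re = V * L / nu
Step 1 — V * L = 12.49 * 150.8 = 1883.492 m^2/s
Step 2 — Re = 1883.492 / 1.19e-6 = 1.58e+09

1.58e+09


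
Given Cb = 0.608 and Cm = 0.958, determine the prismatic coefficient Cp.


Formula: Cp = Cb / Cm
Substituting: Cp = 0.608 / 0.958
Result: Cp ≈ 0.63466 (5 s.f.)

0.63466


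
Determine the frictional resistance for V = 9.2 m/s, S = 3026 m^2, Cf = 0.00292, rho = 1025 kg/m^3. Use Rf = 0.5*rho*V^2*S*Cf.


Formula: Rf = 0.5 * rho * V^2 * S * Cf
Step 1 — V^2 = 9.2^2 = 84.64
Step 2 — 0.5 * rho * V^2 = 0.5 * 1025 * 84.64 = 43378.0
Step 3 — Rf = 43378.0 * 3026 * 0.00292 ≈ 383280 N (5 s.f.)

383280 N


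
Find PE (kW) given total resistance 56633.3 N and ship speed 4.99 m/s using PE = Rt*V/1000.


Formula: PE = Rt * V / 1000 (kW)
Step 1 — PE (W) = 56633.3 * 4.99 = 282600.167 W
Step 2 — PE (kW) = 282600.167 / 1000 ≈ 282.60 kW (5 s.f.)

282.60 kW


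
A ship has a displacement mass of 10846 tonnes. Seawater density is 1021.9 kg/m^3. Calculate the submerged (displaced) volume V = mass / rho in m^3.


Formula: V = mass / rho
Step 1 — convert tonnes to kg: 10846 t * 1000 = 10846000 kg
Step 2 — V = 10846000 / 1021.9 ≈ 10614 m^3 (5 s.f.)

10614 m^3


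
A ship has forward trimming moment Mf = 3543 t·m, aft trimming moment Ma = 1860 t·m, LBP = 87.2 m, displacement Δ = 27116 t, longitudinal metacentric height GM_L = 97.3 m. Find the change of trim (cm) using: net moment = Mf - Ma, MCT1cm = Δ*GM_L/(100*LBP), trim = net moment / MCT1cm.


Formula: net trimming moment = Mf - Ma; MCT1cm = Δ*GM_L/(100*LBP); trim = net moment / MCT1cm
Step 1 — net trimming moment = 3543 - 1860 = 1683 t·m
Step 2 — MCT1cm = 27116 * 97.3 / (100 * 87.2) = 302.5673 t·m/cm
Step 3 — trim = 1683 / 302.5673 ≈ 5.5624 cm (5 s.f.)

5.5624 cm


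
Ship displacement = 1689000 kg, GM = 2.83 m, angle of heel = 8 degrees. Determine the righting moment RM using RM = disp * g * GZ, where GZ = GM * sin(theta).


Formula: GZ = GM * sin(theta); RM = disp * g * GZ
Step 1 — GZ = 2.83 * sin(8°) = 2.83 * 0.139173 = 0.39386 m
Step 2 — RM = 1689000 * 9.81 * 0.39386 ≈ 6525900 N·m (5 s.f.)

6525900 N·m


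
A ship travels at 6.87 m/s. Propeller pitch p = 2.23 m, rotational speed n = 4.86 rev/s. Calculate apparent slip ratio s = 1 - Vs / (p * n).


Formula: s = 1 - Vs / (p * n)
Step 1 — p * n = 2.23 * 4.86 = 10.8378
Step 2 — Vs / (p*n) = 6.87 / 10.8378 = 0.633892 (6 d.p.)
Step 3 — s = 1 - 0.633892 = 0.366108

0.366108


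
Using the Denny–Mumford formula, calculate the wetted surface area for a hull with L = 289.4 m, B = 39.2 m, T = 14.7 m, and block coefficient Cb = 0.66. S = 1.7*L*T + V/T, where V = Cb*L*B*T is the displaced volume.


Formula: S = 1.7*L*T + V/T with V = Cb*L*B*T, i.e. S = L * (1.7*T + Cb*B)
Step 1 — 1.7*T = 1.7 * 14.7 = 24.99 m
Step 2 — Cb*B = 0.66 * 39.2 = 25.872 m
Step 3 — 1.7*T + Cb*B = 24.99 + 25.872 = 50.862 m
Step 4 — S = 289.4 * 50.862 ≈ 14719 m^2 (5 s.f.)

14719 m^2


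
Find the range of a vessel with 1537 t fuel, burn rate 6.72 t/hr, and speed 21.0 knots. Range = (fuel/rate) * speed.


Formula: endurance = fuel / rate; range = endurance * speed
Step 1 — endurance = 1537 / 6.72 = 228.7202 hours
Step 2 — range = 228.7202 * 21.0 ≈ 4803.1 nautical miles (5 s.f.)

4803.1 NM


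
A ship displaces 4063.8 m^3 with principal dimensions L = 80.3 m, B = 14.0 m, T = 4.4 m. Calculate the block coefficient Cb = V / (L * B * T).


Formula: Cb = V / (L * B * T)
Step 1 — L * B * T = 80.3 * 14.0 * 4.4 = 4946.48 m^3
Step 2 — Cb = 4063.8 / 4946.48 ≈ 0.82155 (5 s.f.)

0.82155


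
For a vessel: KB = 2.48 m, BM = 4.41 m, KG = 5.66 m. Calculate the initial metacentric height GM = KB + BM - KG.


Formula: GM = KB + BM - KG
Step 1 — KM = KB + BM = 2.48 + 4.41 = 6.89 m
Step 2 — GM = KM - KG = 6.89 - 5.66 = 1.23 m

1.23 m


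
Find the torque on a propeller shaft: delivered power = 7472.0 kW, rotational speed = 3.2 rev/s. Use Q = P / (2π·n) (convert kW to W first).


Formula: Q = P_W / (2 * pi * n)
Step 1 — P_W = 7472.0 kW * 1000 = 7472000.0 W
Step 2 — 2 * pi * n = 2 * pi * 3.2 = 20.106193
Step 3 — Q = 7472000.0 / 20.106193 ≈ 371630 N·m (5 s.f.)

371630 N·m


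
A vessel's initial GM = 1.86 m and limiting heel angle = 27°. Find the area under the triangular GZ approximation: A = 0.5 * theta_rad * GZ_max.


Formula: GZ_max = GM * sin(theta); Area = 0.5 * theta_rad * GZ_max
Step 1 — GZ_max = 1.86 * sin(27°) = 1.86 * 0.45399 = 0.844421 m
Step 2 — theta_rad = 27 * pi/180 = 0.471239 rad
Step 3 — Area = 0.5 * 0.471239 * 0.844421 ≈ 0.19896 m·rad (5 s.f.)

0.19896 m·rad


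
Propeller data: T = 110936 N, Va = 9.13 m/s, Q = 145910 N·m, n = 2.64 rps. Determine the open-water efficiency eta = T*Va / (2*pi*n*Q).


Formula: eta = T * Va / (2 * pi * n * Q)
Step 1 — numerator = T * Va = 110936 * 9.13 = 1012845.68
Step 2 — 2 * pi * n = 2 * pi * 2.64 = 16.587609
Step 3 — denominator = 16.587609 * 145910 = 2420298.03
Step 4 — eta = 1012845.68 / 2420298.03 ≈ 0.41848 (5 s.f.)

0.41848


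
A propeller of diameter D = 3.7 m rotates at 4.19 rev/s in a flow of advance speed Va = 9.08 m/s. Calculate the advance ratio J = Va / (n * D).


Formula: J = Va / (n * D)
Step 1 — n * D = 4.19 * 3.7 = 15.503
Step 2 — J = 9.08 / 15.503 ≈ 0.58569 (5 s.f.)

0.58569


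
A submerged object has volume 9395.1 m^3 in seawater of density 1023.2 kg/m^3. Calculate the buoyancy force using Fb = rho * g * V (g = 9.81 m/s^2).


Formula: Fb = rho * g * V
Substituting: Fb = 1023.2 * 9.81 * 9395.1
Intermediate: 1023.2 * 9.81 = 10037.592
Result: Fb = 10037.592 * 9395.1 ≈ 94304000 N (5 s.f.)

94304000 N


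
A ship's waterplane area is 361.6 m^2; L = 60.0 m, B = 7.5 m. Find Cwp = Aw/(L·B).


Formula: Cwp = Aw / (L * B)
Step 1 — L * B = 60.0 * 7.5 = 450.0 m^2
Step 2 — Cwp = 361.6 / 450.0 ≈ 0.80356 (5 s.f.)

0.80356


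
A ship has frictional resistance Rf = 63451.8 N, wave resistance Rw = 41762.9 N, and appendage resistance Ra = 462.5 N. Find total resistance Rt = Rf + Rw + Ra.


Formula: Rt = Rf + Rw + Ra
Substituting: Rt = 63451.8 + 41762.9 + 462.5
Result: Rt = 105677.2 N

105677.2 N


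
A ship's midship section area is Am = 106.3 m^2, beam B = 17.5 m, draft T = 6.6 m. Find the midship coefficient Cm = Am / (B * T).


Formula: Cm = Am / (B * T)
Step 1 — B * T = 17.5 * 6.6 = 115.5 m^2
Step 2 — Cm = 106.3 / 115.5 ≈ 0.92035 (5 s.f.)

0.92035


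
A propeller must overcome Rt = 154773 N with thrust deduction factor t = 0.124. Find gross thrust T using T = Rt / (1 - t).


Formula: T = Rt / (1 - t)
Step 1 — (1 - t) = 1 - 0.124 = 0.876
Step 2 — T = 154773 / 0.876 ≈ 176680 N (5 s.f.)

176680 N


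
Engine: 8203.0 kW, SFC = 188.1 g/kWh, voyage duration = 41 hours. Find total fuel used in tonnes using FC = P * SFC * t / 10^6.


Formula: FC (tonnes) = P * SFC * t / 1,000,000
Step 1 — P * SFC * t = 8203.0 * 188.1 * 41 = 63262356.3 g
Step 2 — FC (tonnes) = 63262356.3 / 1,000,000 ≈ 63.262 tonnes (5 s.f.)

63.262 tonnes


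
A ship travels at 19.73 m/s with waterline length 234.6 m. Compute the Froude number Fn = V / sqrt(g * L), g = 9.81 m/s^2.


Formula: Fn = V / sqrt(g * L)
Step 1 — g * L = 9.81 * 234.6 = 2301.426
Step 2 — sqrt(g * L) = sqrt(2301.426) = 47.97318
Step 3 — Fn = 19.73 / 47.97318 ≈ 0.41127 (5 s.f.)

0.41127


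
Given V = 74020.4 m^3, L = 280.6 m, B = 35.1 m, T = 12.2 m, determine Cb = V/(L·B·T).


Formula: Cb = V / (L * B * T)
Step 1 — L * B * T = 280.6 * 35.1 * 12.2 = 120158.532 m^3
Step 2 — Cb = 74020.4 / 120158.532 ≈ 0.61602 (5 s.f.)

0.61602


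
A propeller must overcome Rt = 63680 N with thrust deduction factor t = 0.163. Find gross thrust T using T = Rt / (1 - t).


Formula: T = Rt / (1 - t)
Step 1 — (1 - t) = 1 - 0.163 = 0.837
Step 2 — T = 63680 / 0.837 ≈ 76081 N (5 s.f.)

76081 N


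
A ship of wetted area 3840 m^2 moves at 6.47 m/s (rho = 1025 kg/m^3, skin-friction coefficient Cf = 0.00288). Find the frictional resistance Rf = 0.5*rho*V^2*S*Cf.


Formula: Rf = 0.5 * rho * V^2 * S * Cf
Step 1 — V^2 = 6.47^2 = 41.8609
Step 2 — 0.5 * rho * V^2 = 0.5 * 1025 * 41.8609 = 21453.71125
Step 3 — Rf = 21453.71125 * 3840 * 0.00288 ≈ 237260 N (5 s.f.)

237260 N


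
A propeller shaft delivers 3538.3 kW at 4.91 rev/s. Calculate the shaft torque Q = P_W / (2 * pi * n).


Formula: Q = P_W / (2 * pi * n)
Step 1 — P_W = 3538.3 kW * 1000 = 3538300.0 W
Step 2 — 2 * pi * n = 2 * pi * 4.91 = 30.85044
Step 3 — Q = 3538300.0 / 30.85044 ≈ 114690 N·m (5 s.f.)

114690 N·m


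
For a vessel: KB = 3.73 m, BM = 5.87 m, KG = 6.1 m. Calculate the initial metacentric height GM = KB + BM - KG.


Formula: GM = KB + BM - KG
Step 1 — KM = KB + BM = 3.73 + 5.87 = 9.6 m
Step 2 — GM = KM - KG = 9.6 - 6.1 = 3.5 m

3.5 m


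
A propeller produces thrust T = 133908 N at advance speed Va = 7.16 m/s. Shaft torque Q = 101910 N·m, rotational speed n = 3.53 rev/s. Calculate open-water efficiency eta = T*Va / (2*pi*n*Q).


Formula: eta = T * Va / (2 * pi * n * Q)
Step 1 — numerator = T * Va = 133908 * 7.16 = 958781.28
Step 2 — 2 * pi * n = 2 * pi * 3.53 = 22.179644
Step 3 — denominator = 22.179644 * 101910 = 2260327.52
Step 4 — eta = 958781.28 / 2260327.52 ≈ 0.42418 (5 s.f.)

0.42418


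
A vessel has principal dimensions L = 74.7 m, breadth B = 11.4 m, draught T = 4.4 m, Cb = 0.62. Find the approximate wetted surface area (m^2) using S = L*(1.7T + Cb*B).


Formula: S = 1.7*L*T + V/T with V = Cb*L*B*T, i.e. S = L * (1.7*T + Cb*B)
Step 1 — 1.7*T = 1.7 * 4.4 = 7.48 m
Step 2 — Cb*B = 0.62 * 11.4 = 7.068 m
Step 3 — 1.7*T + Cb*B = 7.48 + 7.068 = 14.548 m
Step 4 — S = 74.7 * 14.548 ≈ 1086.7 m^2 (5 s.f.)

1086.7 m^2


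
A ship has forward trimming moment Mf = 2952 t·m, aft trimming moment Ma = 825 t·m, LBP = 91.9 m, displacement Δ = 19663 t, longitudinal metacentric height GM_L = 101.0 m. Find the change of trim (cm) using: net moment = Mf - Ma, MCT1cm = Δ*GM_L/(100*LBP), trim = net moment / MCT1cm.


Formula: net trimming moment = Mf - Ma; MCT1cm = Δ*GM_L/(100*LBP); trim = net moment / MCT1cm
Step 1 — net trimming moment = 2952 - 825 = 2127 t·m
Step 2 — MCT1cm = 19663 * 101.0 / (100 * 91.9) = 216.1004 t·m/cm
Step 3 — trim = 2127 / 216.1004 ≈ 9.8426 cm (5 s.f.)

9.8426 cm


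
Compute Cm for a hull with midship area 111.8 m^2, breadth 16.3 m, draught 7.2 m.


Formula: Cm = Am / (B * T)
Step 1 — B * T = 16.3 * 7.2 = 117.36 m^2
Step 2 — Cm = 111.8 / 117.36 ≈ 0.95262 (5 s.f.)

0.95262


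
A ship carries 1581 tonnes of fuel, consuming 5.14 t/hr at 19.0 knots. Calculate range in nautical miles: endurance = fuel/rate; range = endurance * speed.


Formula: endurance = fuel / rate; range = endurance * speed
Step 1 — endurance = 1581 / 5.14 = 307.5875 hours
Step 2 — range = 307.5875 * 19.0 ≈ 5844.2 nautical miles (5 s.f.)

5844.2 NM


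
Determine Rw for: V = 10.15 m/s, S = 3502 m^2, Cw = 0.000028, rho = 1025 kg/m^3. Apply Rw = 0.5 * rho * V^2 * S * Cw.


Formula: Rw = 0.5 * rho * V^2 * S * Cw
Step 1 — V^2 = 10.15^2 = 103.0225
Step 2 — 0.5 * rho * V^2 = 0.5 * 1025 * 103.0225 = 52799.03125
Step 3 — Rw = 52799.03125 * 3502 * 0.000028 ≈ 5177.3 N (5 s.f.)

5177.3 N


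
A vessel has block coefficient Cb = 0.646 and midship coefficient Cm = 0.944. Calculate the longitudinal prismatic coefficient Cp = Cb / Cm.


Formula: Cp = Cb / Cm
Substituting: Cp = 0.646 / 0.944
Result: Cp ≈ 0.68432 (5 s.f.)

0.68432


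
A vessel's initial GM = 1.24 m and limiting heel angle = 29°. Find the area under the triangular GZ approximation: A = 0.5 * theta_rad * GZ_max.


Formula: GZ_max = GM * sin(theta); Area = 0.5 * theta_rad * GZ_max
Step 1 — GZ_max = 1.24 * sin(29°) = 1.24 * 0.48481 = 0.601164 m
Step 2 — theta_rad = 29 * pi/180 = 0.506145 rad
Step 3 — Area = 0.5 * 0.506145 * 0.601164 ≈ 0.15214 m·rad (5 s.f.)

0.15214 m·rad


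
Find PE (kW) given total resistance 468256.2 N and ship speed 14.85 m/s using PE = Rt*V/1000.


Formula: PE = Rt * V / 1000 (kW)
Step 1 — PE (W) = 468256.2 * 14.85 = 6953604.57 W
Step 2 — PE (kW) = 6953604.57 / 1000 ≈ 6953.6 kW (5 s.f.)

6953.6 kW


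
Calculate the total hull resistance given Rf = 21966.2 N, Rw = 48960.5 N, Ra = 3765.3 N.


Formula: Rt = Rf + Rw + Ra
Substituting: Rt = 21966.2 + 48960.5 + 3765.3
Result: Rt = 74692.0 N

74692.0 N


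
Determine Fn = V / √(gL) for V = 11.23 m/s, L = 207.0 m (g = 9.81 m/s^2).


Formula: Fn = V / sqrt(g * L)
Step 1 — g * L = 9.81 * 207.0 = 2030.67
Step 2 — sqrt(g * L) = sqrt(2030.67) = 45.062956
Step 3 — Fn = 11.23 / 45.062956 ≈ 0.24921 (5 s.f.)

0.24921


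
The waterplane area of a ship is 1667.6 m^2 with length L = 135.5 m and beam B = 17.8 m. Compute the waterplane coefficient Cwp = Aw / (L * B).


Formula: Cwp = Aw / (L * B)
Step 1 — L * B = 135.5 * 17.8 = 2411.9 m^2
Step 2 — Cwp = 1667.6 / 2411.9 ≈ 0.69141 (5 s.f.)

0.69141


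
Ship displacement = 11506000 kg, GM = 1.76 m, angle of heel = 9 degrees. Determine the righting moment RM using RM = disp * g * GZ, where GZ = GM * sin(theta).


Formula: GZ = GM * sin(theta); RM = disp * g * GZ
Step 1 — GZ = 1.76 * sin(9°) = 1.76 * 0.156434 = 0.275324 m
Step 2 — RM = 11506000 * 9.81 * 0.275324 ≈ 31077000 N·m (5 s.f.)

31077000 N·m


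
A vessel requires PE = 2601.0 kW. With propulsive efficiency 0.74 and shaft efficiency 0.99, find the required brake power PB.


Formula: PB = PE / (eta_D * eta_S)
Step 1 — combined efficiency = eta_D * eta_S = 0.74 * 0.99 = 0.7326
Step 2 — PB = 2601.0 / 0.7326 ≈ 3550.4 kW (5 s.f.)

3550.4 kW


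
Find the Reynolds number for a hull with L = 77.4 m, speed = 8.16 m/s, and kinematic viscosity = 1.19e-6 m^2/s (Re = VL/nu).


Formula: Re = V * L / nu
Step 1 — V * L = 8.16 * 77.4 = 631.584 m^2/s
Step 2 — Re = 631.584 / 1.19e-6 = 5.31e+08

5.31e+08


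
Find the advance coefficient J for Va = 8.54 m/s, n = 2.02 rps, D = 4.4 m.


Formula: J = Va / (n * D)
Step 1 — n * D = 2.02 * 4.4 = 8.888
Step 2 — J = 8.54 / 8.888 ≈ 0.96085 (5 s.f.)

0.96085


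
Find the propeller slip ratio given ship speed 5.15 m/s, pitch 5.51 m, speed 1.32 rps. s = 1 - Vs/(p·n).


Formula: s = 1 - Vs / (p * n)
Step 1 — p * n = 5.51 * 1.32 = 7.2732
Step 2 — Vs / (p*n) = 5.15 / 7.2732 = 0.708079 (6 d.p.)
Step 3 — s = 1 - 0.708079 = 0.291921

0.291921


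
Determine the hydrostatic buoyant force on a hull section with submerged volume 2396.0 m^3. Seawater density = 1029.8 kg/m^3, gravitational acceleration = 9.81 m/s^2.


Formula: Fb = rho * g * V
Substituting: Fb = 1029.8 * 9.81 * 2396.0
Intermediate: 1029.8 * 9.81 = 10102.338
Result: Fb = 10102.338 * 2396.0 ≈ 24205000 N (5 s.f.)

24205000 N


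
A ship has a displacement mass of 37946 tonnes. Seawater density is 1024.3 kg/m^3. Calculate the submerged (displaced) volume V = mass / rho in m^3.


Formula: V = mass / rho
Step 1 — convert tonnes to kg: 37946 t * 1000 = 37946000 kg
Step 2 — V = 37946000 / 1024.3 ≈ 37046 m^3 (5 s.f.)

37046 m^3


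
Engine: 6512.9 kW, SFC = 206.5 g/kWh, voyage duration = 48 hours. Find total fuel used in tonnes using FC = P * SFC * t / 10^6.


Formula: FC (tonnes) = P * SFC * t / 1,000,000
Step 1 — P * SFC * t = 6512.9 * 206.5 * 48 = 64555864.8 g
Step 2 — FC (tonnes) = 64555864.8 / 1,000,000 ≈ 64.556 tonnes (5 s.f.)

64.556 tonnes


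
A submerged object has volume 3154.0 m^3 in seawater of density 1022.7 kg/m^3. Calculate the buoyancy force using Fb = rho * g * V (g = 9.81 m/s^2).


Formula: Fb = rho * g * V
Substituting: Fb = 1022.7 * 9.81 * 3154.0
Intermediate: 1022.7 * 9.81 = 10032.687
Result: Fb = 10032.687 * 3154.0 ≈ 31643000 N (5 s.f.)

31643000 N


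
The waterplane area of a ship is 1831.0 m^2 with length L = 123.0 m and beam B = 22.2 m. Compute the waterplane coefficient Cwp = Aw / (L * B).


Formula: Cwp = Aw / (L * B)
Step 1 — L * B = 123.0 * 22.2 = 2730.6 m^2
Step 2 — Cwp = 1831.0 / 2730.6 ≈ 0.67055 (5 s.f.)

0.67055


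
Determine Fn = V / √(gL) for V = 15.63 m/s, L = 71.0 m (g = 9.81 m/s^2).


Formula: Fn = V / sqrt(g * L)
Step 1 — g * L = 9.81 * 71.0 = 696.51
Step 2 — sqrt(g * L) = sqrt(696.51) = 26.391476
Step 3 — Fn = 15.63 / 26.391476 ≈ 0.59224 (5 s.f.)

0.59224


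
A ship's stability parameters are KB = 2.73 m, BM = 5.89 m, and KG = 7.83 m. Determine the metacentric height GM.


Formula: GM = KB + BM - KG
Step 1 — KM = KB + BM = 2.73 + 5.89 = 8.62 m
Step 2 — GM = KM - KG = 8.62 - 7.83 = 0.79 m

0.79 m


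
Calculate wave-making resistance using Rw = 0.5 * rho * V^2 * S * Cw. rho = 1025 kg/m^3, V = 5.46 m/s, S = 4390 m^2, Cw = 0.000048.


Formula: Rw = 0.5 * rho * V^2 * S * Cw
Step 1 — V^2 = 5.46^2 = 29.8116
Step 2 — 0.5 * rho * V^2 = 0.5 * 1025 * 29.8116 = 15278.445
Step 3 — Rw = 15278.445 * 4390 * 0.000048 ≈ 3219.5 N (5 s.f.)

3219.5 N


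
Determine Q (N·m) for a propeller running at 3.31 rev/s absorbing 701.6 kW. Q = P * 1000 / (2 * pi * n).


Formula: Q = P_W / (2 * pi * n)
Step 1 — P_W = 701.6 kW * 1000 = 701600.0 W
Step 2 — 2 * pi * n = 2 * pi * 3.31 = 20.797343
Step 3 — Q = 701600.0 / 20.797343 ≈ 33735 N·m (5 s.f.)

33735 N·m


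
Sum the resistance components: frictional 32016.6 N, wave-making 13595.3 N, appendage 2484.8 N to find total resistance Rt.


Formula: Rt = Rf + Rw + Ra
Substituting: Rt = 32016.6 + 13595.3 + 2484.8
Result: Rt = 48096.7 N

48096.7 N


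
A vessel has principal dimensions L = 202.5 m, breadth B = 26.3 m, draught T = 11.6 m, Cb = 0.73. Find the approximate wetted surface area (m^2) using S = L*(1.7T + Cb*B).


Formula: S = 1.7*L*T + V/T with V = Cb*L*B*T, i.e. S = L * (1.7*T + Cb*B)
Step 1 — 1.7*T = 1.7 * 11.6 = 19.72 m
Step 2 — Cb*B = 0.73 * 26.3 = 19.199 m
Step 3 — 1.7*T + Cb*B = 19.72 + 19.199 = 38.919 m
Step 4 — S = 202.5 * 38.919 ≈ 7881.1 m^2 (5 s.f.)

7881.1 m^2


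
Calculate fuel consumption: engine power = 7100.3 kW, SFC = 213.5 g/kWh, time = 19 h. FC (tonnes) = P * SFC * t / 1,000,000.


Formula: FC (tonnes) = P * SFC * t / 1,000,000
Step 1 — P * SFC * t = 7100.3 * 213.5 * 19 = 28802366.95 g
Step 2 — FC (tonnes) = 28802366.95 / 1,000,000 ≈ 28.802 tonnes (5 s.f.)

28.802 tonnes


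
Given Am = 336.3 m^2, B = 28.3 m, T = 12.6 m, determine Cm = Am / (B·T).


Formula: Cm = Am / (B * T)
Step 1 — B * T = 28.3 * 12.6 = 356.58 m^2
Step 2 — Cm = 336.3 / 356.58 ≈ 0.94313 (5 s.f.)

0.94313


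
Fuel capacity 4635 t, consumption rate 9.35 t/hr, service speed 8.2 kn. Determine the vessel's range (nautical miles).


Formula: endurance = fuel / rate; range = endurance * speed
Step 1 — endurance = 4635 / 9.35 = 495.7219 hours
Step 2 — range = 495.7219 * 8.2 ≈ 4064.9 nautical miles (5 s.f.)

4064.9 NM


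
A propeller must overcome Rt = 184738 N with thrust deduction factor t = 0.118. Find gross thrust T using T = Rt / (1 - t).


Formula: T = Rt / (1 - t)
Step 1 — (1 - t) = 1 - 0.118 = 0.882
Step 2 — T = 184738 / 0.882 ≈ 209450 N (5 s.f.)

209450 N


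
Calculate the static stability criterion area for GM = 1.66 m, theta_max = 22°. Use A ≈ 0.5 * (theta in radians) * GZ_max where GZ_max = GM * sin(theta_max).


Formula: GZ_max = GM * sin(theta); Area = 0.5 * theta_rad * GZ_max
Step 1 — GZ_max = 1.66 * sin(22°) = 1.66 * 0.374607 = 0.621848 m
Step 2 — theta_rad = 22 * pi/180 = 0.383972 rad
Step 3 — Area = 0.5 * 0.383972 * 0.621848 ≈ 0.11939 m·rad (5 s.f.)

0.11939 m·rad


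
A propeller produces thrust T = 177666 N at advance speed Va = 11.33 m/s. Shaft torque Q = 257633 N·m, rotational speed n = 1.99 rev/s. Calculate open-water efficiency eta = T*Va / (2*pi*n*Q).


Formula: eta = T * Va / (2 * pi * n * Q)
Step 1 — numerator = T * Va = 177666 * 11.33 = 2012955.78
Step 2 — 2 * pi * n = 2 * pi * 1.99 = 12.503539
Step 3 — denominator = 12.503539 * 257633 = 3221324.26
Step 4 — eta = 2012955.78 / 3221324.26 ≈ 0.62488 (5 s.f.)

0.62488


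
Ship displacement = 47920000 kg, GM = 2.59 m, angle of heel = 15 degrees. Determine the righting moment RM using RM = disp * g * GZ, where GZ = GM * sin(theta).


Formula: GZ = GM * sin(theta); RM = disp * g * GZ
Step 1 — GZ = 2.59 * sin(15°) = 2.59 * 0.258819 = 0.670341 m
Step 2 — RM = 47920000 * 9.81 * 0.670341 ≈ 315120000 N·m (5 s.f.)

315120000 N·m


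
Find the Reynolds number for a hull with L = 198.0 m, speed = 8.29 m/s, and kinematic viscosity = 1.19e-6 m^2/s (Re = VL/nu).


Formula: Re = V * L / nu
Step 1 — V * L = 8.29 * 198.0 = 1641.42 m^2/s
Step 2 — Re = 1641.42 / 1.19e-6 = 1.38e+09

1.38e+09


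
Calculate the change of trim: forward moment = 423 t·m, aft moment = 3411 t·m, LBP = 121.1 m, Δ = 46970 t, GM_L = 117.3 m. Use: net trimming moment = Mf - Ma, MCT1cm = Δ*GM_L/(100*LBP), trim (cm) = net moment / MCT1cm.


Formula: net trimming moment = Mf - Ma; MCT1cm = Δ*GM_L/(100*LBP); trim = net moment / MCT1cm
Step 1 — net trimming moment = 423 - 3411 = -2988 t·m
Step 2 — MCT1cm = 46970 * 117.3 / (100 * 121.1) = 454.9613 t·m/cm
Step 3 — trim = -2988 / 454.9613 ≈ -6.5676 cm (5 s.f.)

-6.5676 cm


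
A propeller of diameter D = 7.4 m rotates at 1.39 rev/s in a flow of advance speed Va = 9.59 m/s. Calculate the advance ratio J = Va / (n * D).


Formula: J = Va / (n * D)
Step 1 — n * D = 1.39 * 7.4 = 10.286
Step 2 — J = 9.59 / 10.286 ≈ 0.93234 (5 s.f.)

0.93234


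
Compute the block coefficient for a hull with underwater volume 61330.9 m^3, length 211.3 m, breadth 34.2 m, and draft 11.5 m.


Formula: Cb = V / (L * B * T)
Step 1 — L * B * T = 211.3 * 34.2 * 11.5 = 83104.29 m^3
Step 2 — Cb = 61330.9 / 83104.29 ≈ 0.73800 (5 s.f.)

0.73800


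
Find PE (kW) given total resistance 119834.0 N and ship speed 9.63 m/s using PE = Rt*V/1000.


Formula: PE = Rt * V / 1000 (kW)
Step 1 — PE (W) = 119834.0 * 9.63 = 1154001.42 W
Step 2 — PE (kW) = 1154001.42 / 1000 ≈ 1154.0 kW (5 s.f.)

1154.0 kW


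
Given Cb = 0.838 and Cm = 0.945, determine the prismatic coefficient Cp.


Formula: Cp = Cb / Cm
Substituting: Cp = 0.838 / 0.945
Result: Cp ≈ 0.88677 (5 s.f.)

0.88677


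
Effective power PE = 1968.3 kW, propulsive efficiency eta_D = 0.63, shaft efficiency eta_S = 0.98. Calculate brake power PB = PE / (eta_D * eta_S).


Formula: PB = PE / (eta_D * eta_S)
Step 1 — combined efficiency = eta_D * eta_S = 0.63 * 0.98 = 0.6174
Step 2 — PB = 1968.3 / 0.6174 ≈ 3188.0 kW (5 s.f.)

3188.0 kW


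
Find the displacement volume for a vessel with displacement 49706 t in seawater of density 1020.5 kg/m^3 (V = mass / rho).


Formula: V = mass / rho
Step 1 — convert tonnes to kg: 49706 t * 1000 = 49706000 kg
Step 2 — V = 49706000 / 1020.5 ≈ 48707 m^3 (5 s.f.)

48707 m^3


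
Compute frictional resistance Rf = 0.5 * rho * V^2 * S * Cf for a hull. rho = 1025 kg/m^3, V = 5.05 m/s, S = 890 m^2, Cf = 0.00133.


Formula: Rf = 0.5 * rho * V^2 * S * Cf
Step 1 — V^2 = 5.05^2 = 25.5025
Step 2 — 0.5 * rho * V^2 = 0.5 * 1025 * 25.5025 = 13070.03125
Step 3 — Rf = 13070.03125 * 890 * 0.00133 ≈ 15471 N (5 s.f.)

15471 N


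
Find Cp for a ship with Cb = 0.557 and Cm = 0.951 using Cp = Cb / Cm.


Formula: Cp = Cb / Cm
Substituting: Cp = 0.557 / 0.951
Result: Cp ≈ 0.58570 (5 s.f.)

0.58570


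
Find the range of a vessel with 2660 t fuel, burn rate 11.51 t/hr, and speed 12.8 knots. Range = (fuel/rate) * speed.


Formula: endurance = fuel / rate; range = endurance * speed
Step 1 — endurance = 2660 / 11.51 = 231.1034 hours
Step 2 — range = 231.1034 * 12.8 ≈ 2958.1 nautical miles (5 s.f.)

2958.1 NM


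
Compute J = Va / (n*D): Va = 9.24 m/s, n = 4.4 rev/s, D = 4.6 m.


Formula: J = Va / (n * D)
Step 1 — n * D = 4.4 * 4.6 = 20.24
Step 2 — J = 9.24 / 20.24 ≈ 0.45652 (5 s.f.)

0.45652


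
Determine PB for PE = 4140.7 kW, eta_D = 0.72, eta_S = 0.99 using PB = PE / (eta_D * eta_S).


Formula: PB = PE / (eta_D * eta_S)
Step 1 — combined efficiency = eta_D * eta_S = 0.72 * 0.99 = 0.7128
Step 2 — PB = 4140.7 / 0.7128 ≈ 5809.1 kW (5 s.f.)

5809.1 kW


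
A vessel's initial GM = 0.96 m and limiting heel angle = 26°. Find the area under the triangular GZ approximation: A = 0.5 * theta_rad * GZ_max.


Formula: GZ_max = GM * sin(theta); Area = 0.5 * theta_rad * GZ_max
Step 1 — GZ_max = 0.96 * sin(26°) = 0.96 * 0.438371 = 0.420836 m
Step 2 — theta_rad = 26 * pi/180 = 0.453786 rad
Step 3 — Area = 0.5 * 0.453786 * 0.420836 ≈ 0.095485 m·rad (5 s.f.)

0.095485 m·rad


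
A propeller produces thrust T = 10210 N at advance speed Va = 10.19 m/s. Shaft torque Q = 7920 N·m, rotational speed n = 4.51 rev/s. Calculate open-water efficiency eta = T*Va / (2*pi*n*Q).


Formula: eta = T * Va / (2 * pi * n * Q)
Step 1 — numerator = T * Va = 10210 * 10.19 = 104039.9
Step 2 — 2 * pi * n = 2 * pi * 4.51 = 28.337166
Step 3 — denominator = 28.337166 * 7920 = 224430.35
Step 4 — eta = 104039.9 / 224430.35 ≈ 0.46357 (5 s.f.)

0.46357


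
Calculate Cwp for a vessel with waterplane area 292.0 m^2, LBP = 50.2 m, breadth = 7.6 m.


Formula: Cwp = Aw / (L * B)
Step 1 — L * B = 50.2 * 7.6 = 381.52 m^2
Step 2 — Cwp = 292.0 / 381.52 ≈ 0.76536 (5 s.f.)

0.76536


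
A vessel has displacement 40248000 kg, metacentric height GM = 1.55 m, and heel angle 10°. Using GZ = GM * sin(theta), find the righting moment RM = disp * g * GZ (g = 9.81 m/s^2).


Formula: GZ = GM * sin(theta); RM = disp * g * GZ
Step 1 — GZ = 1.55 * sin(10°) = 1.55 * 0.173648 = 0.269154 m
Step 2 — RM = 40248000 * 9.81 * 0.269154 ≈ 106270000 N·m (5 s.f.)

106270000 N·m


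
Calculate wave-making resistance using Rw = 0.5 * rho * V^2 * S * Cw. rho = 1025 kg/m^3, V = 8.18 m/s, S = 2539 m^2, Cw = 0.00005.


Formula: Rw = 0.5 * rho * V^2 * S * Cw
Step 1 — V^2 = 8.18^2 = 66.9124
Step 2 — 0.5 * rho * V^2 = 0.5 * 1025 * 66.9124 = 34292.605
Step 3 — Rw = 34292.605 * 2539 * 0.00005 ≈ 4353.4 N (5 s.f.)

4353.4 N


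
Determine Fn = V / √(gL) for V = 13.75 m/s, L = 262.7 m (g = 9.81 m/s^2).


Formula: Fn = V / sqrt(g * L)
Step 1 — g * L = 9.81 * 262.7 = 2577.087
Step 2 — sqrt(g * L) = sqrt(2577.087) = 50.765017
Step 3 — Fn = 13.75 / 50.765017 ≈ 0.27086 (5 s.f.)

0.27086


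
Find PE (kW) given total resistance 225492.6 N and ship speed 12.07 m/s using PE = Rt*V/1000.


Formula: PE = Rt * V / 1000 (kW)
Step 1 — PE (W) = 225492.6 * 12.07 = 2721695.682 W
Step 2 — PE (kW) = 2721695.682 / 1000 ≈ 2721.7 kW (5 s.f.)

2721.7 kW


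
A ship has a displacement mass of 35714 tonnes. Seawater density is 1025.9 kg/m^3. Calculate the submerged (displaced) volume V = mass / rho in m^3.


Formula: V = mass / rho
Step 1 — convert tonnes to kg: 35714 t * 1000 = 35714000 kg
Step 2 — V = 35714000 / 1025.9 ≈ 34812 m^3 (5 s.f.)

34812 m^3


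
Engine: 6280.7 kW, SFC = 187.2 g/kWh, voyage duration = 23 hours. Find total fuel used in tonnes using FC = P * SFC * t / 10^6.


Formula: FC (tonnes) = P * SFC * t / 1,000,000
Step 1 — P * SFC * t = 6280.7 * 187.2 * 23 = 27042181.92 g
Step 2 — FC (tonnes) = 27042181.92 / 1,000,000 ≈ 27.042 tonnes (5 s.f.)

27.042 tonnes


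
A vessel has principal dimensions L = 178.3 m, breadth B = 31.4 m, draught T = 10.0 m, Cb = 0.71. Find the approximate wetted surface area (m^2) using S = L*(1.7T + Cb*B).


Formula: S = 1.7*L*T + V/T with V = Cb*L*B*T, i.e. S = L * (1.7*T + Cb*B)
Step 1 — 1.7*T = 1.7 * 10.0 = 17.0 m
Step 2 — Cb*B = 0.71 * 31.4 = 22.294 m
Step 3 — 1.7*T + Cb*B = 17.0 + 22.294 = 39.294 m
Step 4 — S = 178.3 * 39.294 ≈ 7006.1 m^2 (5 s.f.)

7006.1 m^2


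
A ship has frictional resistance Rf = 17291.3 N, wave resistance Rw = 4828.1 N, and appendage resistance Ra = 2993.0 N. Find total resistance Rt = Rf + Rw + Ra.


Formula: Rt = Rf + Rw + Ra
Substituting: Rt = 17291.3 + 4828.1 + 2993.0
Result: Rt = 25112.4 N

25112.4 N


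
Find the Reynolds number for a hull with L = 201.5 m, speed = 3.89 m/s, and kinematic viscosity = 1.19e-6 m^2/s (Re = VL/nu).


Formula: Re = V * L / nu
Step 1 — V * L = 3.89 * 201.5 = 783.835 m^2/s
Step 2 — Re = 783.835 / 1.19e-6 = 6.59e+08

6.59e+08


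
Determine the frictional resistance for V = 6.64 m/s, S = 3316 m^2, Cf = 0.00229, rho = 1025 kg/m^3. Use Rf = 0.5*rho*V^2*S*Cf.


Formula: Rf = 0.5 * rho * V^2 * S * Cf
Step 1 — V^2 = 6.64^2 = 44.0896
Step 2 — 0.5 * rho * V^2 = 0.5 * 1025 * 44.0896 = 22595.92
Step 3 — Rf = 22595.92 * 3316 * 0.00229 ≈ 171590 N (5 s.f.)

171590 N


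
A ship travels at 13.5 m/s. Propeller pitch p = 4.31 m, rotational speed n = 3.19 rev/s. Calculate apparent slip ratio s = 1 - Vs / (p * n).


Formula: s = 1 - Vs / (p * n)
Step 1 — p * n = 4.31 * 3.19 = 13.7489
Step 2 — Vs / (p*n) = 13.5 / 13.7489 = 0.981897 (6 d.p.)
Step 3 — s = 1 - 0.981897 = 0.018103

0.018103


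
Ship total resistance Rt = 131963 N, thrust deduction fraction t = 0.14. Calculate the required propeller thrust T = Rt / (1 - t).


Formula: T = Rt / (1 - t)
Step 1 — (1 - t) = 1 - 0.14 = 0.86
Step 2 — T = 131963 / 0.86 ≈ 153450 N (5 s.f.)

153450 N


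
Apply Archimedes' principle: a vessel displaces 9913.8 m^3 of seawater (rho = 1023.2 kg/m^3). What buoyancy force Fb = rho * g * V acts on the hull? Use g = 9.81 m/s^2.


Formula: Fb = rho * g * V
Substituting: Fb = 1023.2 * 9.81 * 9913.8
Intermediate: 1023.2 * 9.81 = 10037.592
Result: Fb = 10037.592 * 9913.8 ≈ 99511000 N (5 s.f.)

99511000 N


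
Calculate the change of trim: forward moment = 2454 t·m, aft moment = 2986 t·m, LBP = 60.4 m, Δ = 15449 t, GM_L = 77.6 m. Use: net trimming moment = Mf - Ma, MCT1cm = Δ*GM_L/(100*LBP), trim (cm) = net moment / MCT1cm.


Formula: net trimming moment = Mf - Ma; MCT1cm = Δ*GM_L/(100*LBP); trim = net moment / MCT1cm
Step 1 — net trimming moment = 2454 - 2986 = -532 t·m
Step 2 — MCT1cm = 15449 * 77.6 / (100 * 60.4) = 198.4838 t·m/cm
Step 3 — trim = -532 / 198.4838 ≈ -2.6803 cm (5 s.f.)

-2.6803 cm


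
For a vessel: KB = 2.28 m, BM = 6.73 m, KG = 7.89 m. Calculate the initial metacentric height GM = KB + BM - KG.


Formula: GM = KB + BM - KG
Step 1 — KM = KB + BM = 2.28 + 6.73 = 9.01 m
Step 2 — GM = KM - KG = 9.01 - 7.89 = 1.12 m

1.12 m


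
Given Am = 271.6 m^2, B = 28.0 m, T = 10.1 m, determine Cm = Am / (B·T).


Formula: Cm = Am / (B * T)
Step 1 — B * T = 28.0 * 10.1 = 282.8 m^2
Step 2 — Cm = 271.6 / 282.8 ≈ 0.96040 (5 s.f.)

0.96040


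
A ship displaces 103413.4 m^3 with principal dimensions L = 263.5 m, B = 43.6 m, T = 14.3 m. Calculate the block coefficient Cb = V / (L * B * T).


Formula: Cb = V / (L * B * T)
Step 1 — L * B * T = 263.5 * 43.6 * 14.3 = 164286.98 m^3
Step 2 — Cb = 103413.4 / 164286.98 ≈ 0.62947 (5 s.f.)

0.62947


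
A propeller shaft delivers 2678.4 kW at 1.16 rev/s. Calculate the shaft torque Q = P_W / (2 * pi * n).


Formula: Q = P_W / (2 * pi * n)
Step 1 — P_W = 2678.4 kW * 1000 = 2678400.0 W
Step 2 — 2 * pi * n = 2 * pi * 1.16 = 7.288495
Step 3 — Q = 2678400.0 / 7.288495 ≈ 367480 N·m (5 s.f.)

367480 N·m


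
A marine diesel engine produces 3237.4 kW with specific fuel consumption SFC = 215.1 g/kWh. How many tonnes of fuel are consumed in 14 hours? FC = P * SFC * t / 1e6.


Formula: FC (tonnes) = P * SFC * t / 1,000,000
Step 1 — P * SFC * t = 3237.4 * 215.1 * 14 = 9749106.36 g
Step 2 — FC (tonnes) = 9749106.36 / 1,000,000 ≈ 9.7491 tonnes (5 s.f.)

9.7491 tonnes


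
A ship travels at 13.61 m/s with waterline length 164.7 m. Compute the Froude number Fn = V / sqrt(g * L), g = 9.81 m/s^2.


Formula: Fn = V / sqrt(g * L)
Step 1 — g * L = 9.81 * 164.7 = 1615.707
Step 2 — sqrt(g * L) = sqrt(1615.707) = 40.195858
Step 3 — Fn = 13.61 / 40.195858 ≈ 0.33859 (5 s.f.)

0.33859


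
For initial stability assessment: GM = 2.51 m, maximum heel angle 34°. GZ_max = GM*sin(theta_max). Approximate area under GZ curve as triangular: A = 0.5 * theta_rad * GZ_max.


Formula: GZ_max = GM * sin(theta); Area = 0.5 * theta_rad * GZ_max
Step 1 — GZ_max = 2.51 * sin(34°) = 2.51 * 0.559193 = 1.403574 m
Step 2 — theta_rad = 34 * pi/180 = 0.593412 rad
Step 3 — Area = 0.5 * 0.593412 * 1.403574 ≈ 0.41645 m·rad (5 s.f.)

0.41645 m·rad


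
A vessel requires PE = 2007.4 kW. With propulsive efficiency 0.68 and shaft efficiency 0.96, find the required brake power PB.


Formula: PB = PE / (eta_D * eta_S)
Step 1 — combined efficiency = eta_D * eta_S = 0.68 * 0.96 = 0.6528
Step 2 — PB = 2007.4 / 0.6528 ≈ 3075.1 kW (5 s.f.)

3075.1 kW


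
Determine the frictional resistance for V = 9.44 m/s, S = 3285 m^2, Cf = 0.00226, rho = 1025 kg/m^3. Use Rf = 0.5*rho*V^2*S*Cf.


Formula: Rf = 0.5 * rho * V^2 * S * Cf
Step 1 — V^2 = 9.44^2 = 89.1136
Step 2 — 0.5 * rho * V^2 = 0.5 * 1025 * 89.1136 = 45670.72
Step 3 — Rf = 45670.72 * 3285 * 0.00226 ≈ 339060 N (5 s.f.)

339060 N


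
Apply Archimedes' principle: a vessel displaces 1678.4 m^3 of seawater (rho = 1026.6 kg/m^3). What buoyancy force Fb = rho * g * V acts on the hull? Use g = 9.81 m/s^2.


Formula: Fb = rho * g * V
Substituting: Fb = 1026.6 * 9.81 * 1678.4
Intermediate: 1026.6 * 9.81 = 10070.946
Result: Fb = 10070.946 * 1678.4 ≈ 16903000 N (5 s.f.)

16903000 N


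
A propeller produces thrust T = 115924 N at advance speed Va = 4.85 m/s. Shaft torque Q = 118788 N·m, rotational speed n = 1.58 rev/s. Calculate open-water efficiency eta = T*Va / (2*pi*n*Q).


Formula: eta = T * Va / (2 * pi * n * Q)
Step 1 — numerator = T * Va = 115924 * 4.85 = 562231.4
Step 2 — 2 * pi * n = 2 * pi * 1.58 = 9.927433
Step 3 — denominator = 9.927433 * 118788 = 1179259.91
Step 4 — eta = 562231.4 / 1179259.91 ≈ 0.47677 (5 s.f.)

0.47677


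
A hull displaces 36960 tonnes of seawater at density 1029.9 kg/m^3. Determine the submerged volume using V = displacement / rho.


Formula: V = mass / rho
Step 1 — convert tonnes to kg: 36960 t * 1000 = 36960000 kg
Step 2 — V = 36960000 / 1029.9 ≈ 35887 m^3 (5 s.f.)

35887 m^3


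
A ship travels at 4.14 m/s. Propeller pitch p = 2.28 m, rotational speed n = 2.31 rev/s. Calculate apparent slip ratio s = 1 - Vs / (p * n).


Formula: s = 1 - Vs / (p * n)
Step 1 — p * n = 2.28 * 2.31 = 5.2668
Step 2 — Vs / (p*n) = 4.14 / 5.2668 = 0.786056 (6 d.p.)
Step 3 — s = 1 - 0.786056 = 0.213944

0.213944


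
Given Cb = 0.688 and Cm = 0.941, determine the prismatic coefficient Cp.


Formula: Cp = Cb / Cm
Substituting: Cp = 0.688 / 0.941
Result: Cp ≈ 0.73114 (5 s.f.)

0.73114


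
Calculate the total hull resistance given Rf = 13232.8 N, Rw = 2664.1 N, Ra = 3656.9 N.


Formula: Rt = Rf + Rw + Ra
Substituting: Rt = 13232.8 + 2664.1 + 3656.9
Result: Rt = 19553.8 N

19553.8 N


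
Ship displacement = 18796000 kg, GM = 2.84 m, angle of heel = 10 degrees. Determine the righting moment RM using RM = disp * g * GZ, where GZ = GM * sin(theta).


Formula: GZ = GM * sin(theta); RM = disp * g * GZ
Step 1 — GZ = 2.84 * sin(10°) = 2.84 * 0.173648 = 0.49316 m
Step 2 — RM = 18796000 * 9.81 * 0.49316 ≈ 90933000 N·m (5 s.f.)

90933000 N·m


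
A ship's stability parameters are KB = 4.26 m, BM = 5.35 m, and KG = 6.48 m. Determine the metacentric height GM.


Formula: GM = KB + BM - KG
Step 1 — KM = KB + BM = 4.26 + 5.35 = 9.61 m
Step 2 — GM = KM - KG = 9.61 - 6.48 = 3.13 m

3.13 m


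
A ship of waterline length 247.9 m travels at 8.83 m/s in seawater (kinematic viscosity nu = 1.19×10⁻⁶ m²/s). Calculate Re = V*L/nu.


Formula: Re = V * L / nu
Step 1 — V * L = 8.83 * 247.9 = 2188.957 m^2/s
Step 2 — Re = 2188.957 / 1.19e-6 = 1.84e+09

1.84e+09


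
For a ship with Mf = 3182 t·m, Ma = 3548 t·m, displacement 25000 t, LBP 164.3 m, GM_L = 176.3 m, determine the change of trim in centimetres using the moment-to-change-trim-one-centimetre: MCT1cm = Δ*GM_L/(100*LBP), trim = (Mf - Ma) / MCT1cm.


Formula: net trimming moment = Mf - Ma; MCT1cm = Δ*GM_L/(100*LBP); trim = net moment / MCT1cm
Step 1 — net trimming moment = 3182 - 3548 = -366 t·m
Step 2 — MCT1cm = 25000 * 176.3 / (100 * 164.3) = 268.2593 t·m/cm
Step 3 — trim = -366 / 268.2593 ≈ -1.3644 cm (5 s.f.)

-1.3644 cm
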